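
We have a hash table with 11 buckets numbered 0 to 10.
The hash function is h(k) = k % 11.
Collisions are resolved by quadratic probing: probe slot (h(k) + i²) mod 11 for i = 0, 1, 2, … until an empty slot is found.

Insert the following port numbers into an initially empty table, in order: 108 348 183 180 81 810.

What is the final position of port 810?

0

108 hashes to 9; slot 9 is free -> place at 9.
348 hashes to 7; slot 7 is free -> place at 7.
183 hashes to 7; 7 taken -> place at 8.
180 hashes to 4; slot 4 is free -> place at 4.
81 hashes to 4; 4 taken -> place at 5.
810 hashes to 7; 7,8 taken -> place at 0.
Table: [810, —, —, —, 180, 81, —, 348, 183, 108, —]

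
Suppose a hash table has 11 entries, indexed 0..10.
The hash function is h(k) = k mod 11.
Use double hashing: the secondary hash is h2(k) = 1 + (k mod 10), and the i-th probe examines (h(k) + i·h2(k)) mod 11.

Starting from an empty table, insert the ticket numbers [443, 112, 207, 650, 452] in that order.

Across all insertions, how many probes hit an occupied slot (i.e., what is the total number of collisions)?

1

443: h=3 => slot 3
112: h=2 => slot 2
207: h=9 => slot 9
650: h=1 => slot 1
452: h=1, h2=3, probe 1,4 => slot 4
Table: [_, 650, 112, 443, 452, _, _, _, _, 207, _]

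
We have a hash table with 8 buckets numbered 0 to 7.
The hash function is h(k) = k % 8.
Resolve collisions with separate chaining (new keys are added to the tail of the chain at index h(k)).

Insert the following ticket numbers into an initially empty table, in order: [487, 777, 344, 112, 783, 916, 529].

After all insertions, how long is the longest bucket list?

487 -> bucket 7
777 -> bucket 1
344 -> bucket 0
112 -> bucket 0 (collision)
783 -> bucket 7 (collision)
916 -> bucket 4
529 -> bucket 1 (collision)
Final buckets:
0: 344 -> 112
1: 777 -> 529
2: -
3: -
4: 916
5: -
6: -
7: 487 -> 783

2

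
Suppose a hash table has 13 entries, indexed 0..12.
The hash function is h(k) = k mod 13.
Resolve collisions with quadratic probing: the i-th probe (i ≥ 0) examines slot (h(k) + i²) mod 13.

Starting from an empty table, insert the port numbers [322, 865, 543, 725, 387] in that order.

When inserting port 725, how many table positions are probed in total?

322: h=10 => slot 10
865: h=7 => slot 7
543: h=10, probe 10,11 => slot 11
725: h=10, probe 10,11,1 => slot 1
387: h=10, probe 10,11,1,6 => slot 6
Table: [∅, 725, ∅, ∅, ∅, ∅, 387, 865, ∅, ∅, 322, 543, ∅]

3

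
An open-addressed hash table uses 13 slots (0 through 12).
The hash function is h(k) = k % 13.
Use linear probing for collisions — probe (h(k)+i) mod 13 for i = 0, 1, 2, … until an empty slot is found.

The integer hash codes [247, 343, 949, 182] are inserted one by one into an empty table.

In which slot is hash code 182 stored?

Insert 247: h=0, slot 0 empty → index 0.
Insert 343: h=5, slot 5 empty → index 5.
Insert 949: h=0, slot 0 occupied → index 1.
Insert 182: h=0, slots 0,1 occupied → index 2.
Table: [247, 949, 182, -, -, 343, -, -, -, -, -, -, -]

2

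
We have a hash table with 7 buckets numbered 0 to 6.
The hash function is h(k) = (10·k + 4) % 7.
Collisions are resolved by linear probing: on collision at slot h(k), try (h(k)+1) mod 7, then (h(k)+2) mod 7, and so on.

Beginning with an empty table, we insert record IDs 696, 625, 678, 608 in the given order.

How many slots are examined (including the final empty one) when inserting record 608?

2

696 hashes to 6; slot 6 is free => place at 6.
625 hashes to 3; slot 3 is free => place at 3.
678 hashes to 1; slot 1 is free => place at 1.
608 hashes to 1; 1 taken => place at 2.
Table: [_, 678, 608, 625, _, _, 696]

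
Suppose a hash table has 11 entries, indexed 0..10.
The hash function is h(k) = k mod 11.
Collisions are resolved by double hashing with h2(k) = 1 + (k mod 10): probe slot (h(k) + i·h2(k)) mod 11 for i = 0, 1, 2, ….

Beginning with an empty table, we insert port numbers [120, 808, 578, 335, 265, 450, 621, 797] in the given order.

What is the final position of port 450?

2

Insert 120: h=10, slot 10 empty -> index 10.
Insert 808: h=5, slot 5 empty -> index 5.
Insert 578: h=6, slot 6 empty -> index 6.
Insert 335: h=5, h2=6, slot 5 occupied -> index 0.
Insert 265: h=1, slot 1 empty -> index 1.
Insert 450: h=10, h2=1, slots 10,0,1 occupied -> index 2.
Insert 621: h=5, h2=2, slot 5 occupied -> index 7.
Insert 797: h=5, h2=8, slots 5,2,10,7 occupied -> index 4.
Table: [335, 265, 450, ., 797, 808, 578, 621, ., ., 120]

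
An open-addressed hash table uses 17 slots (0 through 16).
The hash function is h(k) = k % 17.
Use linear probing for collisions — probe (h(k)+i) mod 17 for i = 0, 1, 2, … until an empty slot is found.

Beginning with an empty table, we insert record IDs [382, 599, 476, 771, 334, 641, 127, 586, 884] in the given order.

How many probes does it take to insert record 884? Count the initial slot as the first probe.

2

Insert 382: h=8, slot 8 empty -> index 8.
Insert 599: h=4, slot 4 empty -> index 4.
Insert 476: h=0, slot 0 empty -> index 0.
Insert 771: h=6, slot 6 empty -> index 6.
Insert 334: h=11, slot 11 empty -> index 11.
Insert 641: h=12, slot 12 empty -> index 12.
Insert 127: h=8, slot 8 occupied -> index 9.
Insert 586: h=8, slots 8,9 occupied -> index 10.
Insert 884: h=0, slot 0 occupied -> index 1.
Table: [476, 884, ., ., 599, ., 771, ., 382, 127, 586, 334, 641, ., ., ., .]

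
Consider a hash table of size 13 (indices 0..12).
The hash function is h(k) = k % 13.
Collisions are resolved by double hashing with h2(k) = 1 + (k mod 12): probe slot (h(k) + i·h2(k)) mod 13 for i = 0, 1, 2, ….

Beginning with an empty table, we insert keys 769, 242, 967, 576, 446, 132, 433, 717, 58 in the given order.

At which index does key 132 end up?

3

Insert 769: h=2, slot 2 empty => index 2.
Insert 242: h=8, slot 8 empty => index 8.
Insert 967: h=5, slot 5 empty => index 5.
Insert 576: h=4, slot 4 empty => index 4.
Insert 446: h=4, h2=3, slot 4 occupied => index 7.
Insert 132: h=2, h2=1, slot 2 occupied => index 3.
Insert 433: h=4, h2=2, slot 4 occupied => index 6.
Insert 717: h=2, h2=10, slot 2 occupied => index 12.
Insert 58: h=6, h2=11, slots 6,4,2 occupied => index 0.
Table: [58, ∅, 769, 132, 576, 967, 433, 446, 242, ∅, ∅, ∅, 717]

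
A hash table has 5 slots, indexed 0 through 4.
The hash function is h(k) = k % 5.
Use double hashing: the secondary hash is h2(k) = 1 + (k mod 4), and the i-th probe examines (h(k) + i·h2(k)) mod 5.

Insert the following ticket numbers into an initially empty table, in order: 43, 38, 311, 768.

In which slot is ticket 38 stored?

Insert 43: h=3, slot 3 empty => index 3.
Insert 38: h=3, h2=3, slot 3 occupied => index 1.
Insert 311: h=1, h2=4, slot 1 occupied => index 0.
Insert 768: h=3, h2=1, slot 3 occupied => index 4.
Table: [311, 38, ., 43, 768]

1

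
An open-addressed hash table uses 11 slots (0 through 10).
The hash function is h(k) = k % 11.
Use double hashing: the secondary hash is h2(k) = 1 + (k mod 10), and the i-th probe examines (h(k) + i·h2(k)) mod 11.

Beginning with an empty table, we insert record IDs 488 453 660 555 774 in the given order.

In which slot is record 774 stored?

9

488: h=4 => slot 4
453: h=2 => slot 2
660: h=0 => slot 0
555: h=5 => slot 5
774: h=4, h2=5, probe 4,9 => slot 9
Table: [660, _, 453, _, 488, 555, _, _, _, 774, _]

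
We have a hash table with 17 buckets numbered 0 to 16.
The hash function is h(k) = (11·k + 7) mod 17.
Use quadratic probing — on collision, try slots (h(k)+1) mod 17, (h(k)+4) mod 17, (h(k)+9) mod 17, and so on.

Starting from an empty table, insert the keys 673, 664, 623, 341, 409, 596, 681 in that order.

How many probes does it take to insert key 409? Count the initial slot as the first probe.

3

Insert 673: h=15, slot 15 empty => index 15.
Insert 664: h=1, slot 1 empty => index 1.
Insert 623: h=9, slot 9 empty => index 9.
Insert 341: h=1, slot 1 occupied => index 2.
Insert 409: h=1, slots 1,2 occupied => index 5.
Insert 596: h=1, slots 1,2,5 occupied => index 10.
Insert 681: h=1, slots 1,2,5,10 occupied => index 0.
Table: [681, 664, 341, ., ., 409, ., ., ., 623, 596, ., ., ., ., 673, .]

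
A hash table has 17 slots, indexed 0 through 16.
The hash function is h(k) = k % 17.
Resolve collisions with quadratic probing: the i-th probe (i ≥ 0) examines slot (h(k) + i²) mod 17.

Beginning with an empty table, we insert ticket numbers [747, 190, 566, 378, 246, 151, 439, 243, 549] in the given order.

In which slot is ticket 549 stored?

747 hashes to 16; slot 16 is free => place at 16.
190 hashes to 3; slot 3 is free => place at 3.
566 hashes to 5; slot 5 is free => place at 5.
378 hashes to 4; slot 4 is free => place at 4.
246 hashes to 8; slot 8 is free => place at 8.
151 hashes to 15; slot 15 is free => place at 15.
439 hashes to 14; slot 14 is free => place at 14.
243 hashes to 5; 5 taken => place at 6.
549 hashes to 5; 5,6 taken => place at 9.
Table: [_, _, _, 190, 378, 566, 243, _, 246, 549, _, _, _, _, 439, 151, 747]

9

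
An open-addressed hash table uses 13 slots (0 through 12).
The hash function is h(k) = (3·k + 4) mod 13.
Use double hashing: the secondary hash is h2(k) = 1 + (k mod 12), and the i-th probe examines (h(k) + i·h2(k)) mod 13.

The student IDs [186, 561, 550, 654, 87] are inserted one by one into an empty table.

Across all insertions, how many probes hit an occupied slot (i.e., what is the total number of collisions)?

186 hashes to 3; slot 3 is free -> place at 3.
561 hashes to 10; slot 10 is free -> place at 10.
550 hashes to 3, h2=11; 3 taken -> place at 1.
654 hashes to 3, h2=7; 3,10 taken -> place at 4.
87 hashes to 5; slot 5 is free -> place at 5.
Table: [—, 550, —, 186, 654, 87, —, —, —, —, 561, —, —]

3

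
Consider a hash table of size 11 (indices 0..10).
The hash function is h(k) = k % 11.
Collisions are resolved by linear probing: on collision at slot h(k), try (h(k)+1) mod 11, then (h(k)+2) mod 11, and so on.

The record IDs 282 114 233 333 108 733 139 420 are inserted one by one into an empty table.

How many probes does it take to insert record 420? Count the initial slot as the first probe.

4

282 hashes to 7; slot 7 is free → place at 7.
114 hashes to 4; slot 4 is free → place at 4.
233 hashes to 2; slot 2 is free → place at 2.
333 hashes to 3; slot 3 is free → place at 3.
108 hashes to 9; slot 9 is free → place at 9.
733 hashes to 7; 7 taken → place at 8.
139 hashes to 7; 7,8,9 taken → place at 10.
420 hashes to 2; 2,3,4 taken → place at 5.
Table: [., ., 233, 333, 114, 420, ., 282, 733, 108, 139]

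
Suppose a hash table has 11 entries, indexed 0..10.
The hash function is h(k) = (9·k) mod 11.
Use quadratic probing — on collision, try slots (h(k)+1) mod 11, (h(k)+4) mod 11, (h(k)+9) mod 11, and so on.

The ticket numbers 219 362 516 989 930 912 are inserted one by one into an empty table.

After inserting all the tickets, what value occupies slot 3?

Insert 219: h=2, slot 2 empty -> index 2.
Insert 362: h=2, slot 2 occupied -> index 3.
Insert 516: h=2, slots 2,3 occupied -> index 6.
Insert 989: h=2, slots 2,3,6 occupied -> index 0.
Insert 930: h=10, slot 10 empty -> index 10.
Insert 912: h=2, slots 2,3,6,0 occupied -> index 7.
Table: [989, ., 219, 362, ., ., 516, 912, ., ., 930]

362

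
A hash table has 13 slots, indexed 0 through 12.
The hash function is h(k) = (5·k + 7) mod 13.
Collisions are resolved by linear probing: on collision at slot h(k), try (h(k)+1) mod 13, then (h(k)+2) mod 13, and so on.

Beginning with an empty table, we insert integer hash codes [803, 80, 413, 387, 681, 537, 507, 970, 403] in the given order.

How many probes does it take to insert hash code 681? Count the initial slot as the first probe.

803 hashes to 5; slot 5 is free → place at 5.
80 hashes to 4; slot 4 is free → place at 4.
413 hashes to 5; 5 taken → place at 6.
387 hashes to 5; 5,6 taken → place at 7.
681 hashes to 6; 6,7 taken → place at 8.
537 hashes to 1; slot 1 is free → place at 1.
507 hashes to 7; 7,8 taken → place at 9.
970 hashes to 8; 8,9 taken → place at 10.
403 hashes to 7; 7,8,9,10 taken → place at 11.
Table: [—, 537, —, —, 80, 803, 413, 387, 681, 507, 970, 403, —]

3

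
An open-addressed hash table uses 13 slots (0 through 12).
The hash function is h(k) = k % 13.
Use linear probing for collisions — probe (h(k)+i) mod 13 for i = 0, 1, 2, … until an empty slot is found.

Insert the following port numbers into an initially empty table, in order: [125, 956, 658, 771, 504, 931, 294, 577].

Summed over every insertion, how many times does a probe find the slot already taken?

8

125 hashes to 8; slot 8 is free => place at 8.
956 hashes to 7; slot 7 is free => place at 7.
658 hashes to 8; 8 taken => place at 9.
771 hashes to 4; slot 4 is free => place at 4.
504 hashes to 10; slot 10 is free => place at 10.
931 hashes to 8; 8,9,10 taken => place at 11.
294 hashes to 8; 8,9,10,11 taken => place at 12.
577 hashes to 5; slot 5 is free => place at 5.
Table: [—, —, —, —, 771, 577, —, 956, 125, 658, 504, 931, 294]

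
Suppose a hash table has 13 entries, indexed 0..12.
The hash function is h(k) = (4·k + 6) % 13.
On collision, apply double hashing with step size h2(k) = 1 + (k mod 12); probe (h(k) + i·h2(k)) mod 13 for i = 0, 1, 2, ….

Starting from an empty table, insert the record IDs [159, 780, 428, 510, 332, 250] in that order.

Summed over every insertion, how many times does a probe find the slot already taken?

Insert 159: h=5, slot 5 empty → index 5.
Insert 780: h=6, slot 6 empty → index 6.
Insert 428: h=2, slot 2 empty → index 2.
Insert 510: h=5, h2=7, slot 5 occupied → index 12.
Insert 332: h=8, slot 8 empty → index 8.
Insert 250: h=5, h2=11, slot 5 occupied → index 3.
Table: [∅, ∅, 428, 250, ∅, 159, 780, ∅, 332, ∅, ∅, ∅, 510]

2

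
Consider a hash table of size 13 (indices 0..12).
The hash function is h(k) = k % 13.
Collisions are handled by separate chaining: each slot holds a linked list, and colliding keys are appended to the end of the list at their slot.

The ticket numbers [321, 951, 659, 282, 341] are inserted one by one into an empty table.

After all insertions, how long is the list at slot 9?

3

321 -> bucket 9
951 -> bucket 2
659 -> bucket 9 (collision)
282 -> bucket 9 (collision)
341 -> bucket 3
Final buckets:
0: ∅
1: ∅
2: 951
3: 341
4: ∅
5: ∅
6: ∅
7: ∅
8: ∅
9: 321 -> 659 -> 282
10: ∅
11: ∅
12: ∅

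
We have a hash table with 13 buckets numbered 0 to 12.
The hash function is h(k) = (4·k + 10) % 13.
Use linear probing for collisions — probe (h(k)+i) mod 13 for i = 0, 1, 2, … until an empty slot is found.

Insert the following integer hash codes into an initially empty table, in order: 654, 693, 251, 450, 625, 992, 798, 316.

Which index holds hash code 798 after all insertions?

654: h=0 -> slot 0
693: h=0, probe 0,1 -> slot 1
251: h=0, probe 0,1,2 -> slot 2
450: h=3 -> slot 3
625: h=1, probe 1,2,3,4 -> slot 4
992: h=0, probe 0,1,2,3,4,5 -> slot 5
798: h=4, probe 4,5,6 -> slot 6
316: h=0, probe 0,1,2,3,4,5,6,7 -> slot 7
Table: [654, 693, 251, 450, 625, 992, 798, 316, ., ., ., ., .]

6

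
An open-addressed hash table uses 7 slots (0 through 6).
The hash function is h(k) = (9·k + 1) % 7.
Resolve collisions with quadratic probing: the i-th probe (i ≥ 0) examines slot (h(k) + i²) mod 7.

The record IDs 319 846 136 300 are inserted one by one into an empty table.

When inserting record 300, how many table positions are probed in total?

319 hashes to 2; slot 2 is free => place at 2.
846 hashes to 6; slot 6 is free => place at 6.
136 hashes to 0; slot 0 is free => place at 0.
300 hashes to 6; 6,0 taken => place at 3.
Table: [136, _, 319, 300, _, _, 846]

3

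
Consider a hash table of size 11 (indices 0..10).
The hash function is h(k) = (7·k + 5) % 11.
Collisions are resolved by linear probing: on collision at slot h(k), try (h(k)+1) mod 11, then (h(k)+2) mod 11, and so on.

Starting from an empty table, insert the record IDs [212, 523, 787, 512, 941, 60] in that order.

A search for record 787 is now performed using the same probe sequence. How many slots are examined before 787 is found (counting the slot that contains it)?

3

212 hashes to 4; slot 4 is free -> place at 4.
523 hashes to 3; slot 3 is free -> place at 3.
787 hashes to 3; 3,4 taken -> place at 5.
512 hashes to 3; 3,4,5 taken -> place at 6.
941 hashes to 3; 3,4,5,6 taken -> place at 7.
60 hashes to 7; 7 taken -> place at 8.
Table: [∅, ∅, ∅, 523, 212, 787, 512, 941, 60, ∅, ∅]
Lookup 787: h=3, probe 3,4,5 → found at 5.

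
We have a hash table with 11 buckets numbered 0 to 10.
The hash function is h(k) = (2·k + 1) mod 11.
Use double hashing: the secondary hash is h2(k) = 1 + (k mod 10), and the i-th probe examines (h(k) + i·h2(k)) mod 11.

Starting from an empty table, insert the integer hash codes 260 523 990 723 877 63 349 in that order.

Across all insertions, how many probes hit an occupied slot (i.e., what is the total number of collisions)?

3

260: h=4 → slot 4
523: h=2 → slot 2
990: h=1 → slot 1
723: h=6 → slot 6
877: h=6, h2=8, probe 6,3 → slot 3
63: h=6, h2=4, probe 6,10 → slot 10
349: h=6, h2=10, probe 6,5 → slot 5
Table: [∅, 990, 523, 877, 260, 349, 723, ∅, ∅, ∅, 63]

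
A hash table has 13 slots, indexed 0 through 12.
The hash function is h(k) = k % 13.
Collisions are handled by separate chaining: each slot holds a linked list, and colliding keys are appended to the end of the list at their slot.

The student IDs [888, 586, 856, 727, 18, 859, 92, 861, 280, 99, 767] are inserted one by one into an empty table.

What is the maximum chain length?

888 -> bucket 4
586 -> bucket 1
856 -> bucket 11
727 -> bucket 12
18 -> bucket 5
859 -> bucket 1 (collision)
92 -> bucket 1 (collision)
861 -> bucket 3
280 -> bucket 7
99 -> bucket 8
767 -> bucket 0
Final buckets:
0: 767
1: 586 -> 859 -> 92
2: ∅
3: 861
4: 888
5: 18
6: ∅
7: 280
8: 99
9: ∅
10: ∅
11: 856
12: 727

3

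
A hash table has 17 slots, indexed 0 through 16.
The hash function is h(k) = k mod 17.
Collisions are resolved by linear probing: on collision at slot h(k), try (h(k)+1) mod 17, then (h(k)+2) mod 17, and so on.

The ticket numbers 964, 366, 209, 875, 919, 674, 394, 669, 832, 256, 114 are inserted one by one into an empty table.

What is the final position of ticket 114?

13

Insert 964: h=12, slot 12 empty → index 12.
Insert 366: h=9, slot 9 empty → index 9.
Insert 209: h=5, slot 5 empty → index 5.
Insert 875: h=8, slot 8 empty → index 8.
Insert 919: h=1, slot 1 empty → index 1.
Insert 674: h=11, slot 11 empty → index 11.
Insert 394: h=3, slot 3 empty → index 3.
Insert 669: h=6, slot 6 empty → index 6.
Insert 832: h=16, slot 16 empty → index 16.
Insert 256: h=1, slot 1 occupied → index 2.
Insert 114: h=12, slot 12 occupied → index 13.
Table: [_, 919, 256, 394, _, 209, 669, _, 875, 366, _, 674, 964, 114, _, _, 832]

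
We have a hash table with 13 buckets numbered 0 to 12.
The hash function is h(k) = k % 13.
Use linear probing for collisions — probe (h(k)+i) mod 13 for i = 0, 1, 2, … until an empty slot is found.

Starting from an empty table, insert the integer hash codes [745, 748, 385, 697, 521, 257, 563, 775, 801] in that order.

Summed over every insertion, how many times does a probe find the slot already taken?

745 hashes to 4; slot 4 is free → place at 4.
748 hashes to 7; slot 7 is free → place at 7.
385 hashes to 8; slot 8 is free → place at 8.
697 hashes to 8; 8 taken → place at 9.
521 hashes to 1; slot 1 is free → place at 1.
257 hashes to 10; slot 10 is free → place at 10.
563 hashes to 4; 4 taken → place at 5.
775 hashes to 8; 8,9,10 taken → place at 11.
801 hashes to 8; 8,9,10,11 taken → place at 12.
Table: [_, 521, _, _, 745, 563, _, 748, 385, 697, 257, 775, 801]

9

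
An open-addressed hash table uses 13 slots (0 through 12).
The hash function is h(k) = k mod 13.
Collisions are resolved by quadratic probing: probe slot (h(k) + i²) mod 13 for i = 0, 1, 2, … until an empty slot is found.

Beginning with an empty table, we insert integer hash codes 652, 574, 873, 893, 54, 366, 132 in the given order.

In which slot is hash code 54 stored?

11

652 hashes to 2; slot 2 is free -> place at 2.
574 hashes to 2; 2 taken -> place at 3.
873 hashes to 2; 2,3 taken -> place at 6.
893 hashes to 9; slot 9 is free -> place at 9.
54 hashes to 2; 2,3,6 taken -> place at 11.
366 hashes to 2; 2,3,6,11 taken -> place at 5.
132 hashes to 2; 2,3,6,11,5 taken -> place at 1.
Table: [_, 132, 652, 574, _, 366, 873, _, _, 893, _, 54, _]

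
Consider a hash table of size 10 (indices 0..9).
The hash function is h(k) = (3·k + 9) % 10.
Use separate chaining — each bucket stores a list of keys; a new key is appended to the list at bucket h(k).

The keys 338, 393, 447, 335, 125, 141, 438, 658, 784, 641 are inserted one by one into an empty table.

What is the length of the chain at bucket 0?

1

338 -> bucket 3
393 -> bucket 8
447 -> bucket 0
335 -> bucket 4
125 -> bucket 4 (collision)
141 -> bucket 2
438 -> bucket 3 (collision)
658 -> bucket 3 (collision)
784 -> bucket 1
641 -> bucket 2 (collision)
Final buckets:
0: 447
1: 784
2: 141 -> 641
3: 338 -> 438 -> 658
4: 335 -> 125
5: .
6: .
7: .
8: 393
9: .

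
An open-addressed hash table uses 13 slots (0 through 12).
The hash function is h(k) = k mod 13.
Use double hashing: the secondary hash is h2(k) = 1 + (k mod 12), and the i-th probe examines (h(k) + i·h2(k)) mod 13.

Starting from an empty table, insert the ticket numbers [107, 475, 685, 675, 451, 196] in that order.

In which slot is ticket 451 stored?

4

107 hashes to 3; slot 3 is free → place at 3.
475 hashes to 7; slot 7 is free → place at 7.
685 hashes to 9; slot 9 is free → place at 9.
675 hashes to 12; slot 12 is free → place at 12.
451 hashes to 9, h2=8; 9 taken → place at 4.
196 hashes to 1; slot 1 is free → place at 1.
Table: [_, 196, _, 107, 451, _, _, 475, _, 685, _, _, 675]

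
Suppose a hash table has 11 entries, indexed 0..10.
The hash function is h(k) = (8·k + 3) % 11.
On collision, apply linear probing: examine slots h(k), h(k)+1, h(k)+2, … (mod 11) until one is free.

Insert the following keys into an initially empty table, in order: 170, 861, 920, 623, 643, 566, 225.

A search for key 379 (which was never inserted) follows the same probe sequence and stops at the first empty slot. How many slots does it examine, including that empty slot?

5

170 hashes to 10; slot 10 is free => place at 10.
861 hashes to 5; slot 5 is free => place at 5.
920 hashes to 4; slot 4 is free => place at 4.
623 hashes to 4; 4,5 taken => place at 6.
643 hashes to 10; 10 taken => place at 0.
566 hashes to 10; 10,0 taken => place at 1.
225 hashes to 10; 10,0,1 taken => place at 2.
Table: [643, 566, 225, ∅, 920, 861, 623, ∅, ∅, ∅, 170]
Lookup 379: h=10, probe 10,0,1,2,3 → slot 3 empty, not found.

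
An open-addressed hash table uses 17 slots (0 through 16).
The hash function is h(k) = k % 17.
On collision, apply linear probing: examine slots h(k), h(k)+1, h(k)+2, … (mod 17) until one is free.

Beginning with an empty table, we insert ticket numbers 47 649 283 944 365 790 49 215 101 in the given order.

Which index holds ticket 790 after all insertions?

10

47 hashes to 13; slot 13 is free → place at 13.
649 hashes to 3; slot 3 is free → place at 3.
283 hashes to 11; slot 11 is free → place at 11.
944 hashes to 9; slot 9 is free → place at 9.
365 hashes to 8; slot 8 is free → place at 8.
790 hashes to 8; 8,9 taken → place at 10.
49 hashes to 15; slot 15 is free → place at 15.
215 hashes to 11; 11 taken → place at 12.
101 hashes to 16; slot 16 is free → place at 16.
Table: [—, —, —, 649, —, —, —, —, 365, 944, 790, 283, 215, 47, —, 49, 101]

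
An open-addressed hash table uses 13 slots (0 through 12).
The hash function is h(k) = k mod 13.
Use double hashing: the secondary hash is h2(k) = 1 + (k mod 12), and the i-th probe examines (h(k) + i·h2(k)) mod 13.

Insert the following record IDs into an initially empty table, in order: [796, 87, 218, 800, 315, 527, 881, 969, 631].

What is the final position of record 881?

796 hashes to 3; slot 3 is free => place at 3.
87 hashes to 9; slot 9 is free => place at 9.
218 hashes to 10; slot 10 is free => place at 10.
800 hashes to 7; slot 7 is free => place at 7.
315 hashes to 3, h2=4; 3,7 taken => place at 11.
527 hashes to 7, h2=12; 7 taken => place at 6.
881 hashes to 10, h2=6; 10,3,9 taken => place at 2.
969 hashes to 7, h2=10; 7 taken => place at 4.
631 hashes to 7, h2=8; 7,2,10 taken => place at 5.
Table: [-, -, 881, 796, 969, 631, 527, 800, -, 87, 218, 315, -]

2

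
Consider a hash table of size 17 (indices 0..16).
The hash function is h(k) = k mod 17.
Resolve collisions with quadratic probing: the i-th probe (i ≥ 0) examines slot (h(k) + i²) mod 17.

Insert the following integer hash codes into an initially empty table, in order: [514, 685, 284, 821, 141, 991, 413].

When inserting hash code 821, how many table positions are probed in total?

514 hashes to 4; slot 4 is free → place at 4.
685 hashes to 5; slot 5 is free → place at 5.
284 hashes to 12; slot 12 is free → place at 12.
821 hashes to 5; 5 taken → place at 6.
141 hashes to 5; 5,6 taken → place at 9.
991 hashes to 5; 5,6,9 taken → place at 14.
413 hashes to 5; 5,6,9,14,4 taken → place at 13.
Table: [., ., ., ., 514, 685, 821, ., ., 141, ., ., 284, 413, 991, ., .]

2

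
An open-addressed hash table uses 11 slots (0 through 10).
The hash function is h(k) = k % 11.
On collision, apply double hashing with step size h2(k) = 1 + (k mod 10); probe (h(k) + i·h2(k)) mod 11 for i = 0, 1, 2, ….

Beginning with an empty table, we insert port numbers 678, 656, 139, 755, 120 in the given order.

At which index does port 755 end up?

2

Insert 678: h=7, slot 7 empty => index 7.
Insert 656: h=7, h2=7, slot 7 occupied => index 3.
Insert 139: h=7, h2=10, slot 7 occupied => index 6.
Insert 755: h=7, h2=6, slot 7 occupied => index 2.
Insert 120: h=10, slot 10 empty => index 10.
Table: [_, _, 755, 656, _, _, 139, 678, _, _, 120]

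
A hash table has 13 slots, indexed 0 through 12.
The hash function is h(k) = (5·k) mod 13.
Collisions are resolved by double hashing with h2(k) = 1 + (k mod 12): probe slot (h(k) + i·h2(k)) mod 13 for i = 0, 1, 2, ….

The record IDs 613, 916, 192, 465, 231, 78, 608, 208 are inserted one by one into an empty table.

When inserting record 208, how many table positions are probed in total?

2

613: h=10 → slot 10
916: h=4 → slot 4
192: h=11 → slot 11
465: h=11, h2=10, probe 11,8 → slot 8
231: h=11, h2=4, probe 11,2 → slot 2
78: h=0 → slot 0
608: h=11, h2=9, probe 11,7 → slot 7
208: h=0, h2=5, probe 0,5 → slot 5
Table: [78, _, 231, _, 916, 208, _, 608, 465, _, 613, 192, _]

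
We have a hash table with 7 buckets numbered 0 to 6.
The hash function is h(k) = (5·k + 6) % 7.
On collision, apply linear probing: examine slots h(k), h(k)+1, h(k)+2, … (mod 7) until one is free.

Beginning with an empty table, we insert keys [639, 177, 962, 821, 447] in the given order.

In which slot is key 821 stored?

4

639: h=2 -> slot 2
177: h=2, probe 2,3 -> slot 3
962: h=0 -> slot 0
821: h=2, probe 2,3,4 -> slot 4
447: h=1 -> slot 1
Table: [962, 447, 639, 177, 821, _, _]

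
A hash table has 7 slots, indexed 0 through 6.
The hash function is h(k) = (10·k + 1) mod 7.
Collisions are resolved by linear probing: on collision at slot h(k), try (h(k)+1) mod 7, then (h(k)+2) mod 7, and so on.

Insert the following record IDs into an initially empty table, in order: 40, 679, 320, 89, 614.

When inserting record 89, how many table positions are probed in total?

3

40: h=2 -> slot 2
679: h=1 -> slot 1
320: h=2, probe 2,3 -> slot 3
89: h=2, probe 2,3,4 -> slot 4
614: h=2, probe 2,3,4,5 -> slot 5
Table: [-, 679, 40, 320, 89, 614, -]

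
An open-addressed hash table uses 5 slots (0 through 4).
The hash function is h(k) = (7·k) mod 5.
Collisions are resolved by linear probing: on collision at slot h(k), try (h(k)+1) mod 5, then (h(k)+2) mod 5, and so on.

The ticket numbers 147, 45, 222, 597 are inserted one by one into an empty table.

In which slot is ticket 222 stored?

1

147: h=4 => slot 4
45: h=0 => slot 0
222: h=4, probe 4,0,1 => slot 1
597: h=4, probe 4,0,1,2 => slot 2
Table: [45, 222, 597, —, 147]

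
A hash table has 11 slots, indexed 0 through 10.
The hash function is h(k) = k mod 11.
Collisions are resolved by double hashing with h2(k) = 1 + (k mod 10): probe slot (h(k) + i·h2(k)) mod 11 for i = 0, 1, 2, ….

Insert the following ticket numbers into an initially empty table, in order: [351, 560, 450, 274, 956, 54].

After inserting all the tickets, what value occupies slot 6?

956

Insert 351: h=10, slot 10 empty -> index 10.
Insert 560: h=10, h2=1, slot 10 occupied -> index 0.
Insert 450: h=10, h2=1, slots 10,0 occupied -> index 1.
Insert 274: h=10, h2=5, slot 10 occupied -> index 4.
Insert 956: h=10, h2=7, slot 10 occupied -> index 6.
Insert 54: h=10, h2=5, slots 10,4 occupied -> index 9.
Table: [560, 450, ., ., 274, ., 956, ., ., 54, 351]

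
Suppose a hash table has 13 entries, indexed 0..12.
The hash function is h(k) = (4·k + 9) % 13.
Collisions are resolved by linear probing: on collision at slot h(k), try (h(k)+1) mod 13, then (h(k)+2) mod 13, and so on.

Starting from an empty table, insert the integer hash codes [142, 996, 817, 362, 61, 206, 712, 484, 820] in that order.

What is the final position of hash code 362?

142 hashes to 5; slot 5 is free → place at 5.
996 hashes to 2; slot 2 is free → place at 2.
817 hashes to 1; slot 1 is free → place at 1.
362 hashes to 1; 1,2 taken → place at 3.
61 hashes to 6; slot 6 is free → place at 6.
206 hashes to 1; 1,2,3 taken → place at 4.
712 hashes to 10; slot 10 is free → place at 10.
484 hashes to 8; slot 8 is free → place at 8.
820 hashes to 0; slot 0 is free → place at 0.
Table: [820, 817, 996, 362, 206, 142, 61, —, 484, —, 712, —, —]

3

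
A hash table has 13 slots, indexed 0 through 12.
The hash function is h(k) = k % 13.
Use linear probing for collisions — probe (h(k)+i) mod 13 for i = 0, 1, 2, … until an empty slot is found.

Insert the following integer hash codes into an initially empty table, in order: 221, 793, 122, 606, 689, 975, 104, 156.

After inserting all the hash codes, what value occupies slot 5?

122

221 hashes to 0; slot 0 is free -> place at 0.
793 hashes to 0; 0 taken -> place at 1.
122 hashes to 5; slot 5 is free -> place at 5.
606 hashes to 8; slot 8 is free -> place at 8.
689 hashes to 0; 0,1 taken -> place at 2.
975 hashes to 0; 0,1,2 taken -> place at 3.
104 hashes to 0; 0,1,2,3 taken -> place at 4.
156 hashes to 0; 0,1,2,3,4,5 taken -> place at 6.
Table: [221, 793, 689, 975, 104, 122, 156, -, 606, -, -, -, -]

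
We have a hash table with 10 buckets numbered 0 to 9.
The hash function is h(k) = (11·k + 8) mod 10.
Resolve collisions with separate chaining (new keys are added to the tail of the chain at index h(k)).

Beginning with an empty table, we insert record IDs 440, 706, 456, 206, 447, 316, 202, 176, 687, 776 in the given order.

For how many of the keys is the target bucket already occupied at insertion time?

6

Insert 440: h=8, bucket 8 empty → new chain.
Insert 706: h=4, bucket 4 empty → new chain.
Insert 456: h=4, bucket 4 nonempty → append to chain.
Insert 206: h=4, bucket 4 nonempty → append to chain.
Insert 447: h=5, bucket 5 empty → new chain.
Insert 316: h=4, bucket 4 nonempty → append to chain.
Insert 202: h=0, bucket 0 empty → new chain.
Insert 176: h=4, bucket 4 nonempty → append to chain.
Insert 687: h=5, bucket 5 nonempty → append to chain.
Insert 776: h=4, bucket 4 nonempty → append to chain.
Final buckets:
0: 202
1: -
2: -
3: -
4: 706 -> 456 -> 206 -> 316 -> 176 -> 776
5: 447 -> 687
6: -
7: -
8: 440
9: -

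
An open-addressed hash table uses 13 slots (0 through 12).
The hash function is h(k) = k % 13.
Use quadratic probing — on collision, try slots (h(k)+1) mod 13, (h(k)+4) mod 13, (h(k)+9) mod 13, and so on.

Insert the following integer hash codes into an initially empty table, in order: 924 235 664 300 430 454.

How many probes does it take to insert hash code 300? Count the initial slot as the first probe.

4

Insert 924: h=1, slot 1 empty => index 1.
Insert 235: h=1, slot 1 occupied => index 2.
Insert 664: h=1, slots 1,2 occupied => index 5.
Insert 300: h=1, slots 1,2,5 occupied => index 10.
Insert 430: h=1, slots 1,2,5,10 occupied => index 4.
Insert 454: h=12, slot 12 empty => index 12.
Table: [-, 924, 235, -, 430, 664, -, -, -, -, 300, -, 454]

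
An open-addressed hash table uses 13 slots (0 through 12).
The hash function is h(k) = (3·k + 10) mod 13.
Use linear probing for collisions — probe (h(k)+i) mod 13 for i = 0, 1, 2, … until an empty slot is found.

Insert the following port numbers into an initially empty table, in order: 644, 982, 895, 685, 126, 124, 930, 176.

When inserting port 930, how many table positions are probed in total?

4

644: h=5 => slot 5
982: h=5, probe 5,6 => slot 6
895: h=4 => slot 4
685: h=11 => slot 11
126: h=11, probe 11,12 => slot 12
124: h=5, probe 5,6,7 => slot 7
930: h=5, probe 5,6,7,8 => slot 8
176: h=5, probe 5,6,7,8,9 => slot 9
Table: [_, _, _, _, 895, 644, 982, 124, 930, 176, _, 685, 126]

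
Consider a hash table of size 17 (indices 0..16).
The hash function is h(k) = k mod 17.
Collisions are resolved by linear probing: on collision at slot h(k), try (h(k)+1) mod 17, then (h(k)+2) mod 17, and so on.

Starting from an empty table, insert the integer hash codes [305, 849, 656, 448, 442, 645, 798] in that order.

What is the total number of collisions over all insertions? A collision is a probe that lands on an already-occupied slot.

9

305 hashes to 16; slot 16 is free -> place at 16.
849 hashes to 16; 16 taken -> place at 0.
656 hashes to 10; slot 10 is free -> place at 10.
448 hashes to 6; slot 6 is free -> place at 6.
442 hashes to 0; 0 taken -> place at 1.
645 hashes to 16; 16,0,1 taken -> place at 2.
798 hashes to 16; 16,0,1,2 taken -> place at 3.
Table: [849, 442, 645, 798, _, _, 448, _, _, _, 656, _, _, _, _, _, 305]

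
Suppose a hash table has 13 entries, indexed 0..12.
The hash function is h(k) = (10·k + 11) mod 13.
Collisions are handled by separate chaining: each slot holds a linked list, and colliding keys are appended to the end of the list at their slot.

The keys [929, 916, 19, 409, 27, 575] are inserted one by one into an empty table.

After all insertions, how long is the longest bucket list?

4

Insert 929: h=6, bucket 6 empty → new chain.
Insert 916: h=6, bucket 6 nonempty → append to chain.
Insert 19: h=6, bucket 6 nonempty → append to chain.
Insert 409: h=6, bucket 6 nonempty → append to chain.
Insert 27: h=8, bucket 8 empty → new chain.
Insert 575: h=2, bucket 2 empty → new chain.
Final buckets:
0: —
1: —
2: 575
3: —
4: —
5: —
6: 929 -> 916 -> 19 -> 409
7: —
8: 27
9: —
10: —
11: —
12: —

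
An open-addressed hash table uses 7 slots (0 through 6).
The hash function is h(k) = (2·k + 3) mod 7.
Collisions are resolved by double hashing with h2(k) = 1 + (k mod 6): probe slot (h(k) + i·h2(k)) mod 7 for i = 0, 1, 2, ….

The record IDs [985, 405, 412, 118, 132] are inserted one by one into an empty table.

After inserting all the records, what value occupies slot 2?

Insert 985: h=6, slot 6 empty -> index 6.
Insert 405: h=1, slot 1 empty -> index 1.
Insert 412: h=1, h2=5, slots 1,6 occupied -> index 4.
Insert 118: h=1, h2=5, slots 1,6,4 occupied -> index 2.
Insert 132: h=1, h2=1, slots 1,2 occupied -> index 3.
Table: [—, 405, 118, 132, 412, —, 985]

118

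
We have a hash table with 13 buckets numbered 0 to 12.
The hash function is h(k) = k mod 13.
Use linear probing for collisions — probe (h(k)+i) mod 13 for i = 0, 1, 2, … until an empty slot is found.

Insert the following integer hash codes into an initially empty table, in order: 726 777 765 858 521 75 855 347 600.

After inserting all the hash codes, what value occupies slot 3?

855

Insert 726: h=11, slot 11 empty → index 11.
Insert 777: h=10, slot 10 empty → index 10.
Insert 765: h=11, slot 11 occupied → index 12.
Insert 858: h=0, slot 0 empty → index 0.
Insert 521: h=1, slot 1 empty → index 1.
Insert 75: h=10, slots 10,11,12,0,1 occupied → index 2.
Insert 855: h=10, slots 10,11,12,0,1,2 occupied → index 3.
Insert 347: h=9, slot 9 empty → index 9.
Insert 600: h=2, slots 2,3 occupied → index 4.
Table: [858, 521, 75, 855, 600, ∅, ∅, ∅, ∅, 347, 777, 726, 765]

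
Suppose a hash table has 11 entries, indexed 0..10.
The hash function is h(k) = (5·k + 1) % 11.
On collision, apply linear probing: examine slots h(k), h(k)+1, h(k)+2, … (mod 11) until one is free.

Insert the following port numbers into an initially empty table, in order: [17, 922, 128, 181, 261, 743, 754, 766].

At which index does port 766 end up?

5

17: h=9 -> slot 9
922: h=2 -> slot 2
128: h=3 -> slot 3
181: h=4 -> slot 4
261: h=8 -> slot 8
743: h=9, probe 9,10 -> slot 10
754: h=9, probe 9,10,0 -> slot 0
766: h=3, probe 3,4,5 -> slot 5
Table: [754, —, 922, 128, 181, 766, —, —, 261, 17, 743]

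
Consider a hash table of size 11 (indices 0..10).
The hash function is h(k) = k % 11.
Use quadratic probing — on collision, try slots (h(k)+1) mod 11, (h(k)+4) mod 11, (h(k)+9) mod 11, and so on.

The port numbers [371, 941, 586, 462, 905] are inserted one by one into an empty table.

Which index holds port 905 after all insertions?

4

371: h=8 => slot 8
941: h=6 => slot 6
586: h=3 => slot 3
462: h=0 => slot 0
905: h=3, probe 3,4 => slot 4
Table: [462, —, —, 586, 905, —, 941, —, 371, —, —]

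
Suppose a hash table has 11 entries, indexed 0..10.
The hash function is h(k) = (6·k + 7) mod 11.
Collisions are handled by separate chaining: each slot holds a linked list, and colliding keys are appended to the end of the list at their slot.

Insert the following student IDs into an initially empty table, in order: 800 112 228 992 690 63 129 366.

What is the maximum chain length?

5

800 → bucket 0
112 → bucket 8
228 → bucket 0 (collision)
992 → bucket 8 (collision)
690 → bucket 0 (collision)
63 → bucket 0 (collision)
129 → bucket 0 (collision)
366 → bucket 3
Final buckets:
0: 800 -> 228 -> 690 -> 63 -> 129
1: .
2: .
3: 366
4: .
5: .
6: .
7: .
8: 112 -> 992
9: .
10: .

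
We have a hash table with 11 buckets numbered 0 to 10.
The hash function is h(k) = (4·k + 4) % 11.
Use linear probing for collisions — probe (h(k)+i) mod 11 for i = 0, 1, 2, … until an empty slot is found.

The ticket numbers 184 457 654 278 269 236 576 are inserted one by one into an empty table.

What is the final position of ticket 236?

184: h=3 -> slot 3
457: h=6 -> slot 6
654: h=2 -> slot 2
278: h=5 -> slot 5
269: h=2, probe 2,3,4 -> slot 4
236: h=2, probe 2,3,4,5,6,7 -> slot 7
576: h=9 -> slot 9
Table: [., ., 654, 184, 269, 278, 457, 236, ., 576, .]

7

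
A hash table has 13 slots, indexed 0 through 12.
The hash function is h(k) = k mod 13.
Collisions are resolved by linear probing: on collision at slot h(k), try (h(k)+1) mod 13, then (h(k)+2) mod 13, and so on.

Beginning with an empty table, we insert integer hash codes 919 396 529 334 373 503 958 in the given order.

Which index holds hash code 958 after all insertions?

1

919 hashes to 9; slot 9 is free -> place at 9.
396 hashes to 6; slot 6 is free -> place at 6.
529 hashes to 9; 9 taken -> place at 10.
334 hashes to 9; 9,10 taken -> place at 11.
373 hashes to 9; 9,10,11 taken -> place at 12.
503 hashes to 9; 9,10,11,12 taken -> place at 0.
958 hashes to 9; 9,10,11,12,0 taken -> place at 1.
Table: [503, 958, —, —, —, —, 396, —, —, 919, 529, 334, 373]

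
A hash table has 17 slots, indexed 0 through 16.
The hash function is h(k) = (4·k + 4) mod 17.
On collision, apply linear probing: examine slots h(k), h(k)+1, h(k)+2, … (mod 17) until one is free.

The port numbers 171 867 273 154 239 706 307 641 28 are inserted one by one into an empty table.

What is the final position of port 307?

12

Insert 171: h=8, slot 8 empty => index 8.
Insert 867: h=4, slot 4 empty => index 4.
Insert 273: h=8, slot 8 occupied => index 9.
Insert 154: h=8, slots 8,9 occupied => index 10.
Insert 239: h=8, slots 8,9,10 occupied => index 11.
Insert 706: h=6, slot 6 empty => index 6.
Insert 307: h=8, slots 8,9,10,11 occupied => index 12.
Insert 641: h=1, slot 1 empty => index 1.
Insert 28: h=14, slot 14 empty => index 14.
Table: [., 641, ., ., 867, ., 706, ., 171, 273, 154, 239, 307, ., 28, ., .]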